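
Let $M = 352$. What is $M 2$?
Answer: $704$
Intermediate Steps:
$M 2 = 352 \cdot 2 = 704$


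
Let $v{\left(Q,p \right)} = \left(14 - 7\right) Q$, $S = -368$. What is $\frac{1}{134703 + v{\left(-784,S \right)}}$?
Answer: $\frac{1}{129215} \approx 7.739 \cdot 10^{-6}$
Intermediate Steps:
$v{\left(Q,p \right)} = 7 Q$
$\frac{1}{134703 + v{\left(-784,S \right)}} = \frac{1}{134703 + 7 \left(-784\right)} = \frac{1}{134703 - 5488} = \frac{1}{129215}$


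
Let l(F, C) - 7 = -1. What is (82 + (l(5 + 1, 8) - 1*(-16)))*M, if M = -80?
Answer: -8320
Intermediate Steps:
l(F, C) = 6 (l(F, C) = 7 - 1 = 6)
(82 + (l(5 + 1, 8) - 1*(-16)))*M = (82 + (6 - 1*(-16)))*(-80) = (82 + (6 + 16))*(-80) = (82 + 22)*(-80) = 104*(-80) = -8320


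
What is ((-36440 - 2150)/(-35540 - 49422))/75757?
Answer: 19295/3218233117 ≈ 5.9955e-6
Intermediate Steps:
((-36440 - 2150)/(-35540 - 49422))/75757 = -38590/(-84962)*(1/75757) = -38590*(-1/84962)*(1/75757) = (19295/42481)*(1/75757) = 19295/3218233117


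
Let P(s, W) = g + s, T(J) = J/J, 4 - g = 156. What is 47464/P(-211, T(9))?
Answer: -47464/363 ≈ -130.75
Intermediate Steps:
g = -152 (g = 4 - 1*156 = 4 - 156 = -152)
T(J) = 1
P(s, W) = -152 + s
47464/P(-211, T(9)) = 47464/(-152 - 211) = 47464/(-363) = 47464*(-1/363) = -47464/363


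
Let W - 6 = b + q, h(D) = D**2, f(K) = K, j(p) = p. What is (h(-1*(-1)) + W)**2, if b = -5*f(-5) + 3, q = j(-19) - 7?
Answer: 81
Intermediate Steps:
q = -26 (q = -19 - 7 = -26)
b = 28 (b = -5*(-5) + 3 = 25 + 3 = 28)
W = 8 (W = 6 + (28 - 26) = 6 + 2 = 8)
(h(-1*(-1)) + W)**2 = ((-1*(-1))**2 + 8)**2 = (1**2 + 8)**2 = (1 + 8)**2 = 9**2 = 81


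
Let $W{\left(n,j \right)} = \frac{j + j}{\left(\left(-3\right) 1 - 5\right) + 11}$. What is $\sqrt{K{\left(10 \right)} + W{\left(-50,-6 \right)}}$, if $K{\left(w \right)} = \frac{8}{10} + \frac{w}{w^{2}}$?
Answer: $\frac{i \sqrt{310}}{10} \approx 1.7607 i$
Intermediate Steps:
$W{\left(n,j \right)} = \frac{2 j}{3}$ ($W{\left(n,j \right)} = \frac{2 j}{\left(-3 - 5\right) + 11} = \frac{2 j}{-8 + 11} = \frac{2 j}{3}$)
$K{\left(w \right)} = \frac{4}{5} + \frac{1}{w}$ ($K{\left(w \right)} = 8 \cdot \frac{1}{10} + \frac{w}{w^{2}} = \frac{4}{5} + \frac{1}{w}$)
$\sqrt{K{\left(10 \right)} + W{\left(-50,-6 \right)}} = \sqrt{\left(\frac{4}{5} + \frac{1}{10}\right) + \frac{2}{3} \left(-6\right)} = \sqrt{\left(\frac{4}{5} + \frac{1}{10}\right) - 4} = \sqrt{\frac{9}{10} - 4} = \sqrt{- \frac{31}{10}} = \frac{i \sqrt{310}}{10}$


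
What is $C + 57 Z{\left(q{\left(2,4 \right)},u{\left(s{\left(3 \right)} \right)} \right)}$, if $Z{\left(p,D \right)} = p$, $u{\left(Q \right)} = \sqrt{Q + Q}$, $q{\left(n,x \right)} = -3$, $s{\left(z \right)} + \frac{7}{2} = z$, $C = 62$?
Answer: $-109$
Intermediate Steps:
$s{\left(z \right)} = - \frac{7}{2} + z$
$u{\left(Q \right)} = \sqrt{2} \sqrt{Q}$ ($u{\left(Q \right)} = \sqrt{2 Q} = \sqrt{2} \sqrt{Q}$)
$C + 57 Z{\left(q{\left(2,4 \right)},u{\left(s{\left(3 \right)} \right)} \right)} = 62 + 57 \left(-3\right) = 62 - 171 = -109$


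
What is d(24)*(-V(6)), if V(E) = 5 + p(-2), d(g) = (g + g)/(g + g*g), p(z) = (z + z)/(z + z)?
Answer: -12/25 ≈ -0.48000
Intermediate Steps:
p(z) = 1 (p(z) = (2*z)/((2*z)) = (2*z)*(1/(2*z)) = 1)
d(g) = 2*g/(g + g²) (d(g) = (2*g)/(g + g²) = 2*g/(g + g²))
V(E) = 6 (V(E) = 5 + 1 = 6)
d(24)*(-V(6)) = (2/(1 + 24))*(-1*6) = (2/25)*(-6) = -12/25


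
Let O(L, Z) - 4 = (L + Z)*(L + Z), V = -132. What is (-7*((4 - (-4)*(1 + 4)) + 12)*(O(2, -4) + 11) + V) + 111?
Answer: -4809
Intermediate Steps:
O(L, Z) = 4 + (L + Z)**2 (O(L, Z) = 4 + (L + Z)*(L + Z) = 4 + (L + Z)**2)
(-7*((4 - (-4)*(1 + 4)) + 12)*(O(2, -4) + 11) + V) + 111 = (-7*((4 - (-4)*(1 + 4)) + 12)*((4 + (2 - 4)**2) + 11) - 132) + 111 = (-7*((4 - (-4)*5) + 12)*((4 + (-2)**2) + 11) - 132) + 111 = (-7*((4 - 1*(-20)) + 12)*((4 + 4) + 11) - 132) + 111 = (-7*((4 + 20) + 12)*(8 + 11) - 132) + 111 = (-7*(24 + 12)*19 - 132) + 111 = (-252*19 - 132) + 111 = (-7*684 - 132) + 111 = (-4788 - 132) + 111 = -4920 + 111 = -4809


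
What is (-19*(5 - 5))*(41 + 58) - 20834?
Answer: -20834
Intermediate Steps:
(-19*(5 - 5))*(41 + 58) - 20834 = -19*0*99 - 20834 = 0*99 - 20834 = 0 - 20834 = -20834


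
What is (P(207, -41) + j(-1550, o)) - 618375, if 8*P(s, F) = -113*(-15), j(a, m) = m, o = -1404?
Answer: -4956537/8 ≈ -6.1957e+5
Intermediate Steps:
P(s, F) = 1695/8 (P(s, F) = (-113*(-15))/8 = (⅛)*1695 = 1695/8)
(P(207, -41) + j(-1550, o)) - 618375 = (1695/8 - 1404) - 618375 = -9537/8 - 618375 = -4956537/8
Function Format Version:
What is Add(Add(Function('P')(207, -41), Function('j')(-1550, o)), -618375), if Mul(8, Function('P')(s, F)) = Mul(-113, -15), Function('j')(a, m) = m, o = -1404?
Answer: Rational(-4956537, 8) ≈ -6.1957e+5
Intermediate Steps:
Function('P')(s, F) = Rational(1695, 8) (Function('P')(s, F) = Mul(Rational(1, 8), Mul(-113, -15)) = Mul(Rational(1, 8), 1695) = Rational(1695, 8))
Add(Add(Function('P')(207, -41), Function('j')(-1550, o)), -618375) = Add(Add(Rational(1695, 8), -1404), -618375) = Add(Rational(-9537, 8), -618375) = Rational(-4956537, 8)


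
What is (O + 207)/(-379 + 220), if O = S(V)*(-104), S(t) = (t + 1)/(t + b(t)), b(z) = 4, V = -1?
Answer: -69/53 ≈ -1.3019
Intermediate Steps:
S(t) = (1 + t)/(4 + t) (S(t) = (t + 1)/(t + 4) = (1 + t)/(4 + t))
O = 0 (O = ((1 - 1)/(4 - 1))*(-104) = (0/3)*(-104) = ((⅓)*0)*(-104) = 0*(-104) = 0)
(O + 207)/(-379 + 220) = (0 + 207)/(-379 + 220) = 207/(-159) = 207*(-1/159) = -69/53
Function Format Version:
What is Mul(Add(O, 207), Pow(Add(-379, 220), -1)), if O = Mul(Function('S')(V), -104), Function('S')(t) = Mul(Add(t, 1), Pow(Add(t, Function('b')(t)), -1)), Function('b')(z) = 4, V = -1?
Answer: Rational(-69, 53) ≈ -1.3019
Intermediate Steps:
Function('S')(t) = Mul(Pow(Add(4, t), -1), Add(1, t)) (Function('S')(t) = Mul(Add(t, 1), Pow(Add(t, 4), -1)) = Mul(Add(1, t), Pow(Add(4, t), -1)) = Mul(Pow(Add(4, t), -1), Add(1, t)))
O = 0 (O = Mul(Mul(Pow(Add(4, -1), -1), Add(1, -1)), -104) = Mul(Mul(Pow(3, -1), 0), -104) = Mul(Mul(Rational(1, 3), 0), -104) = Mul(0, -104) = 0)
Mul(Add(O, 207), Pow(Add(-379, 220), -1)) = Mul(Add(0, 207), Pow(Add(-379, 220), -1)) = Mul(207, Pow(-159, -1)) = Mul(207, Rational(-1, 159)) = Rational(-69, 53)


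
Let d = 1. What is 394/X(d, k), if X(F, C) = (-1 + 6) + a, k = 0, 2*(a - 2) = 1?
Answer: 788/15 ≈ 52.533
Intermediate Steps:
a = 5/2 (a = 2 + (1/2)*1 = 2 + 1/2 = 5/2 ≈ 2.5000)
X(F, C) = 15/2 (X(F, C) = (-1 + 6) + 5/2 = 5 + 5/2 = 15/2)
394/X(d, k) = 394/(15/2) = (2/15)*394 = 788/15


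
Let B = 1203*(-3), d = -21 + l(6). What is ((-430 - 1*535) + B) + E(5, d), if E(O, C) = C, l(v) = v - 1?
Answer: -4590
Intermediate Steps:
l(v) = -1 + v
d = -16 (d = -21 + (-1 + 6) = -21 + 5 = -16)
B = -3609
((-430 - 1*535) + B) + E(5, d) = ((-430 - 1*535) - 3609) - 16 = ((-430 - 535) - 3609) - 16 = (-965 - 3609) - 16 = -4574 - 16 = -4590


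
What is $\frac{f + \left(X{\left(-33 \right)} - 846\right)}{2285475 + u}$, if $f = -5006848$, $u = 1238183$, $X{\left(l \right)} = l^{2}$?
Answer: $- \frac{5006605}{3523658} \approx -1.4209$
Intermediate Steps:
$\frac{f + \left(X{\left(-33 \right)} - 846\right)}{2285475 + u} = \frac{-5006848 + \left(\left(-33\right)^{2} - 846\right)}{2285475 + 1238183} = \frac{-5006848 + \left(1089 - 846\right)}{3523658} = \left(-5006848 + 243\right) \frac{1}{3523658} = \left(-5006605\right) \frac{1}{3523658} = - \frac{5006605}{3523658}$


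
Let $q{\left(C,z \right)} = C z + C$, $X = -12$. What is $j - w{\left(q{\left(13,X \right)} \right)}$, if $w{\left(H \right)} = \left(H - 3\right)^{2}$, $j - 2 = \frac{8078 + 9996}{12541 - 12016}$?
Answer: $- \frac{1595968}{75} \approx -21280.0$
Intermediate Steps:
$q{\left(C,z \right)} = C + C z$
$j = \frac{2732}{75}$ ($j = 2 + \frac{8078 + 9996}{12541 - 12016} = 2 + \frac{18074}{525} = 2 + 18074 \cdot \frac{1}{525} = 2 + \frac{2582}{75} = \frac{2732}{75} \approx 36.427$)
$w{\left(H \right)} = \left(-3 + H\right)^{2}$
$j - w{\left(q{\left(13,X \right)} \right)} = \frac{2732}{75} - \left(-3 + 13 \left(1 - 12\right)\right)^{2} = \frac{2732}{75} - \left(-3 + 13 \left(-11\right)\right)^{2} = \frac{2732}{75} - \left(-3 - 143\right)^{2} = \frac{2732}{75} - \left(-146\right)^{2} = \frac{2732}{75} - 21316 = - \frac{1595968}{75}$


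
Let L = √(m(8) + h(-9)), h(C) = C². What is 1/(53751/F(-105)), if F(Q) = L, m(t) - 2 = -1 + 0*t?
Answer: √82/53751 ≈ 0.00016847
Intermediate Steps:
m(t) = 1 (m(t) = 2 + (-1 + 0*t) = 2 + (-1 + 0) = 2 - 1 = 1)
L = √82 (L = √(1 + (-9)²) = √(1 + 81) = √82 ≈ 9.0554)
F(Q) = √82
1/(53751/F(-105)) = 1/(53751/(√82)) = 1/(53751*(√82/82)) = 1/(1311*√82/2) = √82/53751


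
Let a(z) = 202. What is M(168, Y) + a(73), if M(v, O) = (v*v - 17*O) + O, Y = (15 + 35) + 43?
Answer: 26938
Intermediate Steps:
Y = 93 (Y = 50 + 43 = 93)
M(v, O) = v² - 16*O (M(v, O) = (v² - 17*O) + O = v² - 16*O)
M(168, Y) + a(73) = (168² - 16*93) + 202 = (28224 - 1488) + 202 = 26736 + 202 = 26938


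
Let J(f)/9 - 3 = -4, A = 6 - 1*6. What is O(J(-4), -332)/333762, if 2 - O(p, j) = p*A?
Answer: 1/166881 ≈ 5.9923e-6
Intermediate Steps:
A = 0 (A = 6 - 6 = 0)
J(f) = -9 (J(f) = 27 + 9*(-4) = 27 - 36 = -9)
O(p, j) = 2 (O(p, j) = 2 - p*0 = 2 - 1*0 = 2 + 0 = 2)
O(J(-4), -332)/333762 = 2/333762 = 2*(1/333762) = 1/166881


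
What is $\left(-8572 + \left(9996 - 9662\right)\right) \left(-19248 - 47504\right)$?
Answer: $549902976$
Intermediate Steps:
$\left(-8572 + \left(9996 - 9662\right)\right) \left(-19248 - 47504\right) = \left(-8572 + 334\right) \left(-66752\right) = \left(-8238\right) \left(-66752\right) = 549902976$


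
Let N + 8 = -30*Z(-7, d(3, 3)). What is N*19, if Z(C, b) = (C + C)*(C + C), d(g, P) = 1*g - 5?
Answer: -111872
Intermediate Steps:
d(g, P) = -5 + g (d(g, P) = g - 5 = -5 + g)
Z(C, b) = 4*C**2 (Z(C, b) = (2*C)*(2*C) = 4*C**2)
N = -5888 (N = -8 - 120*(-7)**2 = -8 - 120*49 = -8 - 30*196 = -8 - 5880 = -5888)
N*19 = -5888*19 = -111872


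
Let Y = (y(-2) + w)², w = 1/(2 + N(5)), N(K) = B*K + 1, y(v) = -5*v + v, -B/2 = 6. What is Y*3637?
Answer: 752949925/3249 ≈ 2.3175e+5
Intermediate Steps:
B = -12 (B = -2*6 = -12)
y(v) = -4*v
N(K) = 1 - 12*K (N(K) = -12*K + 1 = 1 - 12*K)
w = -1/57 (w = 1/(2 + (1 - 12*5)) = 1/(2 + (1 - 60)) = 1/(2 - 59) = 1/(-57) = -1/57 ≈ -0.017544)
Y = 207025/3249 (Y = (-4*(-2) - 1/57)² = (8 - 1/57)² = (455/57)² = 207025/3249 ≈ 63.720)
Y*3637 = (207025/3249)*3637 = 752949925/3249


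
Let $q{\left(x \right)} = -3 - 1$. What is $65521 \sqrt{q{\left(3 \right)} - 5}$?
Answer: $196563 i \approx 1.9656 \cdot 10^{5} i$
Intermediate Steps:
$q{\left(x \right)} = -4$ ($q{\left(x \right)} = -3 - 1 = -4$)
$65521 \sqrt{q{\left(3 \right)} - 5} = 65521 \sqrt{-4 - 5} = 65521 \sqrt{-9} = 65521 \cdot 3 i = 196563 i$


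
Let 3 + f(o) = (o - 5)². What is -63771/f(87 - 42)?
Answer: -63771/1597 ≈ -39.932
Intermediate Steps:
f(o) = -3 + (-5 + o)² (f(o) = -3 + (o - 5)² = -3 + (-5 + o)²)
-63771/f(87 - 42) = -63771/(-3 + (-5 + (87 - 42))²) = -63771/(-3 + (-5 + 45)²) = -63771/(-3 + 40²) = -63771/(-3 + 1600) = -63771/1597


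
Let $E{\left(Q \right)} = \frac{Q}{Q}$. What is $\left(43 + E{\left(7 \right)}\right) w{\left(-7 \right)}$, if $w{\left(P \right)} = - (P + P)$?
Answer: $616$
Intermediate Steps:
$w{\left(P \right)} = - 2 P$
$E{\left(Q \right)} = 1$
$\left(43 + E{\left(7 \right)}\right) w{\left(-7 \right)} = \left(43 + 1\right) \left(\left(-2\right) \left(-7\right)\right) = 44 \cdot 14 = 616$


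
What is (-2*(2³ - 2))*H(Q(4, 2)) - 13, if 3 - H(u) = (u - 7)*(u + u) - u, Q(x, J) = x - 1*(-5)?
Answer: 275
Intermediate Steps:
Q(x, J) = 5 + x (Q(x, J) = x + 5 = 5 + x)
H(u) = 3 + u - 2*u*(-7 + u) (H(u) = 3 - ((u - 7)*(u + u) - u) = 3 - ((-7 + u)*(2*u) - u) = 3 - (2*u*(-7 + u) - u) = 3 - (-u + 2*u*(-7 + u)) = 3 + (u - 2*u*(-7 + u)) = 3 + u - 2*u*(-7 + u))
(-2*(2³ - 2))*H(Q(4, 2)) - 13 = (-2*(2³ - 2))*(3 - 2*(5 + 4)² + 15*(5 + 4)) - 13 = (-2*(8 - 2))*(3 - 2*9² + 15*9) - 13 = (-2*6)*(3 - 2*81 + 135) - 13 = -12*(3 - 162 + 135) - 13 = -12*(-24) - 13 = 288 - 13 = 275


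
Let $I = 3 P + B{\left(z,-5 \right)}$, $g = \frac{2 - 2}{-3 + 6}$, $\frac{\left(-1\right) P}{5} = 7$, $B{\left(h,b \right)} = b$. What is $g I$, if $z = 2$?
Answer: $0$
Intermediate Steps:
$P = -35$ ($P = \left(-5\right) 7 = -35$)
$g = 0$ ($g = \frac{0}{3} = 0 \cdot \frac{1}{3} = 0$)
$I = -110$ ($I = 3 \left(-35\right) - 5 = -105 - 5 = -110$)
$g I = 0 \left(-110\right) = 0$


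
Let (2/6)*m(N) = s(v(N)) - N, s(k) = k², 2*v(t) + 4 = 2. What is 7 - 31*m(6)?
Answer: 472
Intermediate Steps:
v(t) = -1 (v(t) = -2 + (½)*2 = -2 + 1 = -1)
m(N) = 3 - 3*N (m(N) = 3*((-1)² - N) = 3*(1 - N) = 3 - 3*N)
7 - 31*m(6) = 7 - 31*(3 - 3*6) = 7 - 31*(3 - 18) = 7 - 31*(-15) = 7 + 465 = 472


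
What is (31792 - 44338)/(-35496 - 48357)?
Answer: 1394/9317 ≈ 0.14962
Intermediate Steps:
(31792 - 44338)/(-35496 - 48357) = -12546/(-83853) = -12546*(-1/83853) = 1394/9317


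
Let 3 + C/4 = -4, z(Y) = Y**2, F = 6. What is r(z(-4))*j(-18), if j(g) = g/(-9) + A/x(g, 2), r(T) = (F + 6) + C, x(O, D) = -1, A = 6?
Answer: 64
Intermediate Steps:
C = -28 (C = -12 + 4*(-4) = -12 - 16 = -28)
r(T) = -16 (r(T) = (6 + 6) - 28 = 12 - 28 = -16)
j(g) = -6 - g/9 (j(g) = g/(-9) + 6/(-1) = g*(-1/9) + 6*(-1) = -g/9 - 6 = -6 - g/9)
r(z(-4))*j(-18) = -16*(-6 - 1/9*(-18)) = -16*(-6 + 2) = -16*(-4) = 64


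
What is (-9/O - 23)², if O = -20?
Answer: 203401/400 ≈ 508.50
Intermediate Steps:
(-9/O - 23)² = (-9/(-20) - 23)² = (-9*(-1/20) - 23)² = (9/20 - 23)² = (-451/20)² = 203401/400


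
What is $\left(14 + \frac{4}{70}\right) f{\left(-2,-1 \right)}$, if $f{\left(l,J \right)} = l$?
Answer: $- \frac{984}{35} \approx -28.114$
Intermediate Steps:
$\left(14 + \frac{4}{70}\right) f{\left(-2,-1 \right)} = \left(14 + \frac{4}{70}\right) \left(-2\right) = \left(14 + 4 \cdot \frac{1}{70}\right) \left(-2\right) = \left(14 + \frac{2}{35}\right) \left(-2\right) = \frac{492}{35} \left(-2\right) = - \frac{984}{35}$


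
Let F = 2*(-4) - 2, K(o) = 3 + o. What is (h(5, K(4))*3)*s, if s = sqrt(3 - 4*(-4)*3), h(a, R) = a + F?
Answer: -15*sqrt(51) ≈ -107.12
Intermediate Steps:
F = -10 (F = -8 - 2 = -10)
h(a, R) = -10 + a (h(a, R) = a - 10 = -10 + a)
s = sqrt(51) (s = sqrt(3 + 16*3) = sqrt(3 + 48) = sqrt(51) ≈ 7.1414)
(h(5, K(4))*3)*s = ((-10 + 5)*3)*sqrt(51) = (-5*3)*sqrt(51) = -15*sqrt(51)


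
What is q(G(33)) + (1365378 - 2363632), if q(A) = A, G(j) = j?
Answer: -998221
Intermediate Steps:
q(G(33)) + (1365378 - 2363632) = 33 + (1365378 - 2363632) = 33 - 998254 = -998221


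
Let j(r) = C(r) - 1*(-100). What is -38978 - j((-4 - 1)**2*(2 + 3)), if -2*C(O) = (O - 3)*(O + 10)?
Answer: -30843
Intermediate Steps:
C(O) = -(-3 + O)*(10 + O)/2 (C(O) = -(O - 3)*(O + 10)/2 = -(-3 + O)*(10 + O)/2)
j(r) = 115 - 7*r/2 - r**2/2 (j(r) = (15 - 7*r/2 - r**2/2) - 1*(-100) = (15 - 7*r/2 - r**2/2) + 100 = 115 - 7*r/2 - r**2/2)
-38978 - j((-4 - 1)**2*(2 + 3)) = -38978 - (115 - 7*(-4 - 1)**2*(2 + 3)/2 - (-4 - 1)**4*(2 + 3)**2/2) = -38978 - (115 - 7*(-5)**2*5/2 - ((-5)**2*5)**2/2) = -38978 - (115 - 175*5/2 - (25*5)**2/2) = -38978 - (115 - 7/2*125 - 1/2*125**2) = -38978 - (115 - 875/2 - 1/2*15625) = -38978 - (115 - 875/2 - 15625/2) = -38978 - 1*(-8135) = -38978 + 8135 = -30843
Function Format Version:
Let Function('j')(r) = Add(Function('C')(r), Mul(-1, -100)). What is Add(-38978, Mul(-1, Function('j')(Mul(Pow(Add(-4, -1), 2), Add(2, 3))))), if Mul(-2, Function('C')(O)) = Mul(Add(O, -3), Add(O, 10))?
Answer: -30843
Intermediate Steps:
Function('C')(O) = Mul(Rational(-1, 2), Add(-3, O), Add(10, O)) (Function('C')(O) = Mul(Rational(-1, 2), Mul(Add(O, -3), Add(O, 10))) = Mul(Rational(-1, 2), Mul(Add(-3, O), Add(10, O))) = Mul(Rational(-1, 2), Add(-3, O), Add(10, O)))
Function('j')(r) = Add(115, Mul(Rational(-7, 2), r), Mul(Rational(-1, 2), Pow(r, 2))) (Function('j')(r) = Add(Add(15, Mul(Rational(-7, 2), r), Mul(Rational(-1, 2), Pow(r, 2))), Mul(-1, -100)) = Add(Add(15, Mul(Rational(-7, 2), r), Mul(Rational(-1, 2), Pow(r, 2))), 100) = Add(115, Mul(Rational(-7, 2), r), Mul(Rational(-1, 2), Pow(r, 2))))
Add(-38978, Mul(-1, Function('j')(Mul(Pow(Add(-4, -1), 2), Add(2, 3))))) = Add(-38978, Mul(-1, Add(115, Mul(Rational(-7, 2), Mul(Pow(Add(-4, -1), 2), Add(2, 3))), Mul(Rational(-1, 2), Pow(Mul(Pow(Add(-4, -1), 2), Add(2, 3)), 2))))) = Add(-38978, Mul(-1, Add(115, Mul(Rational(-7, 2), Mul(Pow(-5, 2), 5)), Mul(Rational(-1, 2), Pow(Mul(Pow(-5, 2), 5), 2))))) = Add(-38978, Mul(-1, Add(115, Mul(Rational(-7, 2), Mul(25, 5)), Mul(Rational(-1, 2), Pow(Mul(25, 5), 2))))) = Add(-38978, Mul(-1, Add(115, Mul(Rational(-7, 2), 125), Mul(Rational(-1, 2), Pow(125, 2))))) = Add(-38978, Mul(-1, Add(115, Rational(-875, 2), Mul(Rational(-1, 2), 15625)))) = Add(-38978, Mul(-1, Add(115, Rational(-875, 2), Rational(-15625, 2)))) = Add(-38978, Mul(-1, -8135)) = Add(-38978, 8135) = -30843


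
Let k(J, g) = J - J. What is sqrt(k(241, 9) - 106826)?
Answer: I*sqrt(106826) ≈ 326.84*I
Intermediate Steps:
k(J, g) = 0
sqrt(k(241, 9) - 106826) = sqrt(0 - 106826) = sqrt(-106826) = I*sqrt(106826)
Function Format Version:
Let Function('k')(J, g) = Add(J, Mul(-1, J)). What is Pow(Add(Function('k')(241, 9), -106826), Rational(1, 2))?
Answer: Mul(I, Pow(106826, Rational(1, 2))) ≈ Mul(326.84, I)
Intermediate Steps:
Function('k')(J, g) = 0
Pow(Add(Function('k')(241, 9), -106826), Rational(1, 2)) = Pow(Add(0, -106826), Rational(1, 2)) = Pow(-106826, Rational(1, 2)) = Mul(I, Pow(106826, Rational(1, 2)))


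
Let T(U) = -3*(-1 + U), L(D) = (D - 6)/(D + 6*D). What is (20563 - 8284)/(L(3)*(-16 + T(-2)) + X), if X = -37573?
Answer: -4093/12524 ≈ -0.32681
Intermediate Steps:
L(D) = (-6 + D)/(7*D) (L(D) = (-6 + D)/((7*D)) = (-6 + D)*(1/(7*D)) = (-6 + D)/(7*D))
T(U) = 3 - 3*U
(20563 - 8284)/(L(3)*(-16 + T(-2)) + X) = (20563 - 8284)/(((⅐)*(-6 + 3)/3)*(-16 + (3 - 3*(-2))) - 37573) = 12279/(((⅐)*(⅓)*(-3))*(-16 + (3 + 6)) - 37573) = 12279/(-(-16 + 9)/7 - 37573) = 12279/(-⅐*(-7) - 37573) = 12279/(1 - 37573) = 12279/(-37572) = 12279*(-1/37572) = -4093/12524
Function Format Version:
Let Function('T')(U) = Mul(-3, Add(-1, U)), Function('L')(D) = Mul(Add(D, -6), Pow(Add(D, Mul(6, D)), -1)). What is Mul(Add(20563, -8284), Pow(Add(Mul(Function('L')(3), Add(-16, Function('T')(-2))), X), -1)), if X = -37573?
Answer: Rational(-4093, 12524) ≈ -0.32681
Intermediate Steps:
Function('L')(D) = Mul(Rational(1, 7), Pow(D, -1), Add(-6, D)) (Function('L')(D) = Mul(Add(-6, D), Pow(Mul(7, D), -1)) = Mul(Add(-6, D), Mul(Rational(1, 7), Pow(D, -1))) = Mul(Rational(1, 7), Pow(D, -1), Add(-6, D)))
Function('T')(U) = Add(3, Mul(-3, U))
Mul(Add(20563, -8284), Pow(Add(Mul(Function('L')(3), Add(-16, Function('T')(-2))), X), -1)) = Mul(Add(20563, -8284), Pow(Add(Mul(Mul(Rational(1, 7), Pow(3, -1), Add(-6, 3)), Add(-16, Add(3, Mul(-3, -2)))), -37573), -1)) = Mul(12279, Pow(Add(Mul(Mul(Rational(1, 7), Rational(1, 3), -3), Add(-16, Add(3, 6))), -37573), -1)) = Mul(12279, Pow(Add(Mul(Rational(-1, 7), Add(-16, 9)), -37573), -1)) = Mul(12279, Pow(Add(Mul(Rational(-1, 7), -7), -37573), -1)) = Mul(12279, Pow(Add(1, -37573), -1)) = Mul(12279, Pow(-37572, -1)) = Mul(12279, Rational(-1, 37572)) = Rational(-4093, 12524)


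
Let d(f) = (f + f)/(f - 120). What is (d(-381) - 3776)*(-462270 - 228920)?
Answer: 435683322220/167 ≈ 2.6089e+9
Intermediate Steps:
d(f) = 2*f/(-120 + f) (d(f) = (2*f)/(-120 + f) = 2*f/(-120 + f))
(d(-381) - 3776)*(-462270 - 228920) = (2*(-381)/(-120 - 381) - 3776)*(-462270 - 228920) = (2*(-381)/(-501) - 3776)*(-691190) = (2*(-381)*(-1/501) - 3776)*(-691190) = (254/167 - 3776)*(-691190) = -630338/167*(-691190) = 435683322220/167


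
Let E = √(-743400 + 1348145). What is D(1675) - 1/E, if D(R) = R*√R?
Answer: 8375*√67 - √604745/604745 ≈ 68552.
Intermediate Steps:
D(R) = R^(3/2)
E = √604745 ≈ 777.65
D(1675) - 1/E = 1675^(3/2) - 1/(√604745) = 8375*√67 - √604745/604745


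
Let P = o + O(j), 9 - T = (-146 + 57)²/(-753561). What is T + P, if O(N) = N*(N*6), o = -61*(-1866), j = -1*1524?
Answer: 10586997783172/753561 ≈ 1.4049e+7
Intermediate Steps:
j = -1524
o = 113826
T = 6789970/753561 (T = 9 - (-146 + 57)²/(-753561) = 9 - (-89)²*(-1)/753561 = 9 - 7921*(-1)/753561 = 9 - 1*(-7921/753561) = 9 + 7921/753561 = 6789970/753561 ≈ 9.0105)
O(N) = 6*N² (O(N) = N*(6*N) = 6*N²)
P = 14049282 (P = 113826 + 6*(-1524)² = 113826 + 6*2322576 = 113826 + 13935456 = 14049282)
T + P = 6789970/753561 + 14049282 = 10586997783172/753561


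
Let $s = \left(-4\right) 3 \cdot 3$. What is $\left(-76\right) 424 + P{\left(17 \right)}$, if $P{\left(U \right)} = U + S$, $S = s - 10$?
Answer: $-32253$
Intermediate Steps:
$s = -36$ ($s = \left(-12\right) 3 = -36$)
$S = -46$ ($S = -36 - 10 = -46$)
$P{\left(U \right)} = -46 + U$ ($P{\left(U \right)} = U - 46 = -46 + U$)
$\left(-76\right) 424 + P{\left(17 \right)} = \left(-76\right) 424 + \left(-46 + 17\right) = -32224 - 29 = -32253$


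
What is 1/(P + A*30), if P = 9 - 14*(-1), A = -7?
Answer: -1/187 ≈ -0.0053476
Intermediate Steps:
P = 23 (P = 9 + 14 = 23)
1/(P + A*30) = 1/(23 - 7*30) = 1/(23 - 210) = 1/(-187) = -1/187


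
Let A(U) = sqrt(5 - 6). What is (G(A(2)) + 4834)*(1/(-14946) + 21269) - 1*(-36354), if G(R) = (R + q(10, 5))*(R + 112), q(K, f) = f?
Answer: 1714905095773/14946 + 12397572447*I/4982 ≈ 1.1474e+8 + 2.4885e+6*I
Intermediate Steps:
A(U) = I (A(U) = sqrt(-1) = I)
G(R) = (5 + R)*(112 + R) (G(R) = (R + 5)*(R + 112) = (5 + R)*(112 + R))
(G(A(2)) + 4834)*(1/(-14946) + 21269) - 1*(-36354) = ((560 + I**2 + 117*I) + 4834)*(1/(-14946) + 21269) - 1*(-36354) = ((560 - 1 + 117*I) + 4834)*(-1/14946 + 21269) + 36354 = ((559 + 117*I) + 4834)*(317886473/14946) + 36354 = (5393 + 117*I)*(317886473/14946) + 36354 = (1714361748889/14946 + 12397572447*I/4982) + 36354 = 1714905095773/14946 + 12397572447*I/4982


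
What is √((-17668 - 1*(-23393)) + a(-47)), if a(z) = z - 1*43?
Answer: 7*√115 ≈ 75.067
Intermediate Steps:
a(z) = -43 + z (a(z) = z - 43 = -43 + z)
√((-17668 - 1*(-23393)) + a(-47)) = √((-17668 - 1*(-23393)) + (-43 - 47)) = √((-17668 + 23393) - 90) = √(5725 - 90) = √5635 = 7*√115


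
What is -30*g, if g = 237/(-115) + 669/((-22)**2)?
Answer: 113319/5566 ≈ 20.359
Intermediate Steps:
g = -37773/55660 (g = 237*(-1/115) + 669/484 = -237/115 + 669*(1/484) = -237/115 + 669/484 = -37773/55660 ≈ -0.67864)
-30*g = -30*(-37773/55660) = 113319/5566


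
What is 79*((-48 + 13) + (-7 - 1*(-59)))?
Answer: 1343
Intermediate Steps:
79*((-48 + 13) + (-7 - 1*(-59))) = 79*(-35 + (-7 + 59)) = 79*(-35 + 52) = 79*17 = 1343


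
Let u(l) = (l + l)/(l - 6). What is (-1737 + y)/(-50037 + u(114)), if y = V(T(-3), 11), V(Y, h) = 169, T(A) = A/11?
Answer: 7056/225157 ≈ 0.031338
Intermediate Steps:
T(A) = A/11 (T(A) = A*(1/11) = A/11)
y = 169
u(l) = 2*l/(-6 + l) (u(l) = (2*l)/(-6 + l) = 2*l/(-6 + l))
(-1737 + y)/(-50037 + u(114)) = (-1737 + 169)/(-50037 + 2*114/(-6 + 114)) = -1568/(-50037 + 2*114/108) = -1568/(-50037 + 2*114*(1/108)) = -1568/(-50037 + 19/9) = -1568/(-450314/9) = -1568*(-9/450314) = 7056/225157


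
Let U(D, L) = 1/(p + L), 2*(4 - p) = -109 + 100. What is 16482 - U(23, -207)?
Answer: 6543356/397 ≈ 16482.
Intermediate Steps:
p = 17/2 (p = 4 - (-109 + 100)/2 = 4 - 1/2*(-9) = 4 + 9/2 = 17/2 ≈ 8.5000)
U(D, L) = 1/(17/2 + L)
16482 - U(23, -207) = 16482 - 2/(17 + 2*(-207)) = 16482 - 2/(17 - 414) = 16482 - 2/(-397) = 16482 - 2*(-1)/397 = 16482 - 1*(-2/397) = 16482 + 2/397 = 6543356/397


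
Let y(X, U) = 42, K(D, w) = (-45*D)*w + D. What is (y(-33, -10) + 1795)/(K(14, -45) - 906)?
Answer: 1837/27458 ≈ 0.066902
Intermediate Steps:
K(D, w) = D - 45*D*w (K(D, w) = -45*D*w + D = D - 45*D*w)
(y(-33, -10) + 1795)/(K(14, -45) - 906) = (42 + 1795)/(14*(1 - 45*(-45)) - 906) = 1837/(14*(1 + 2025) - 906) = 1837/(14*2026 - 906) = 1837/(28364 - 906) = 1837/27458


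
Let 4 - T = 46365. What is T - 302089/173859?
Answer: -8060579188/173859 ≈ -46363.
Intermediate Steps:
T = -46361 (T = 4 - 1*46365 = 4 - 46365 = -46361)
T - 302089/173859 = -46361 - 302089/173859 = -8060579188/173859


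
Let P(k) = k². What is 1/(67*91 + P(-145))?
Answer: 1/27122 ≈ 3.6870e-5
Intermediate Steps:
1/(67*91 + P(-145)) = 1/(67*91 + (-145)²) = 1/(6097 + 21025) = 1/27122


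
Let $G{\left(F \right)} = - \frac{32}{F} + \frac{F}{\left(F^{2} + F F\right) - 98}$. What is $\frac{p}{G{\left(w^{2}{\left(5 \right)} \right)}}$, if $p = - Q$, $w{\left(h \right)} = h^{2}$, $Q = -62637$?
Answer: $- \frac{30580636140000}{24606239} \approx -1.2428 \cdot 10^{6}$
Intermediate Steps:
$p = 62637$ ($p = \left(-1\right) \left(-62637\right) = 62637$)
$G{\left(F \right)} = - \frac{32}{F} + \frac{F}{-98 + 2 F^{2}}$ ($G{\left(F \right)} = - \frac{32}{F} + \frac{F}{\left(F^{2} + F^{2}\right) - 98} = - \frac{32}{F} + \frac{F}{2 F^{2} - 98} = - \frac{32}{F} + \frac{F}{-98 + 2 F^{2}}$)
$\frac{p}{G{\left(w^{2}{\left(5 \right)} \right)}} = \frac{62637}{\frac{7}{2} \frac{1}{\left(5^{2}\right)^{2}} \frac{1}{-49 + \left(\left(5^{2}\right)^{2}\right)^{2}} \left(448 - 9 \left(\left(5^{2}\right)^{2}\right)^{2}\right)} = \frac{62637}{\frac{7}{2} \frac{1}{25^{2}} \frac{1}{-49 + \left(25^{2}\right)^{2}} \left(448 - 9 \left(25^{2}\right)^{2}\right)} = \frac{62637}{\frac{7}{2} \cdot \frac{1}{625} \frac{1}{-49 + 625^{2}} \left(448 - 9 \cdot 625^{2}\right)} = \frac{62637}{\frac{7}{2} \cdot \frac{1}{625} \frac{1}{-49 + 390625} \left(448 - 3515625\right)} = \frac{62637}{\frac{7}{2} \cdot \frac{1}{625} \cdot \frac{1}{390576} \left(448 - 3515625\right)} = \frac{62637}{\frac{7}{2} \cdot \frac{1}{625} \cdot \frac{1}{390576} \left(-3515177\right)} = \frac{62637}{- \frac{24606239}{488220000}} = 62637 \left(- \frac{488220000}{24606239}\right) = - \frac{30580636140000}{24606239}$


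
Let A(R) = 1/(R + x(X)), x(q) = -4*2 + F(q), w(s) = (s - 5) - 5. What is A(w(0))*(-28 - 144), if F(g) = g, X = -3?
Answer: 172/21 ≈ 8.1905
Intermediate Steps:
w(s) = -10 + s (w(s) = (-5 + s) - 5 = -10 + s)
x(q) = -8 + q (x(q) = -4*2 + q = -8 + q)
A(R) = 1/(-11 + R) (A(R) = 1/(R + (-8 - 3)) = 1/(R - 11) = 1/(-11 + R))
A(w(0))*(-28 - 144) = (-28 - 144)/(-11 + (-10 + 0)) = -172/(-11 - 10) = -172/(-21) = -1/21*(-172) = 172/21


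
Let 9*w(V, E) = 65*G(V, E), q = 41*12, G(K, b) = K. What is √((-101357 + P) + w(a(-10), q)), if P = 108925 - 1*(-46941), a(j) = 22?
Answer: √492011/3 ≈ 233.81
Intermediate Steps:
P = 155866 (P = 108925 + 46941 = 155866)
q = 492
w(V, E) = 65*V/9 (w(V, E) = (65*V)/9 = 65*V/9)
√((-101357 + P) + w(a(-10), q)) = √((-101357 + 155866) + (65/9)*22) = √(54509 + 1430/9) = √(492011/9) = √492011/3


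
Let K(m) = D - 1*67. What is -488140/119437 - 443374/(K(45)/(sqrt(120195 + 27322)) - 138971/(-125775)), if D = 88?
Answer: -9753176091443297260915445/24245800282417891226 + 10520833146013125*sqrt(147517)/203000747527298 ≈ -3.8236e+5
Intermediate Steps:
K(m) = 21 (K(m) = 88 - 1*67 = 88 - 67 = 21)
-488140/119437 - 443374/(K(45)/(sqrt(120195 + 27322)) - 138971/(-125775)) = -488140/119437 - 443374/(21/(sqrt(120195 + 27322)) - 138971/(-125775)) = -488140*1/119437 - 443374/(21/(sqrt(147517)) - 138971*(-1/125775)) = -488140/119437 - 443374/(21*(sqrt(147517)/147517) + 138971/125775) = -488140/119437 - 443374/(21*sqrt(147517)/147517 + 138971/125775) = -488140/119437 - 443374/(138971/125775 + 21*sqrt(147517)/147517)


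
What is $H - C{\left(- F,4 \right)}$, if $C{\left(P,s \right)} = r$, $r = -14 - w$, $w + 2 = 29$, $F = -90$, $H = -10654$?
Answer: $-10613$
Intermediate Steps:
$w = 27$ ($w = -2 + 29 = 27$)
$r = -41$ ($r = -14 - 27 = -41$)
$C{\left(P,s \right)} = -41$
$H - C{\left(- F,4 \right)} = -10654 - -41 = -10654 + 41 = -10613$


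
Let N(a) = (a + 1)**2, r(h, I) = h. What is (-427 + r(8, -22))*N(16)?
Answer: -121091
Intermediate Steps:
N(a) = (1 + a)**2
(-427 + r(8, -22))*N(16) = (-427 + 8)*(1 + 16)**2 = -419*17**2 = -419*289 = -121091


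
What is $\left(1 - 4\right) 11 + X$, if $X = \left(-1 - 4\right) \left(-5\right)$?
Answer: $-8$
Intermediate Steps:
$X = 25$ ($X = \left(-5\right) \left(-5\right) = 25$)
$\left(1 - 4\right) 11 + X = \left(1 - 4\right) 11 + 25 = \left(-3\right) 11 + 25 = -33 + 25 = -8$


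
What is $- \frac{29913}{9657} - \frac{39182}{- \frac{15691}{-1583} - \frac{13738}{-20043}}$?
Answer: $- \frac{4005114322030159}{1082362891773} \approx -3700.3$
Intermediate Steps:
$- \frac{29913}{9657} - \frac{39182}{- \frac{15691}{-1583} - \frac{13738}{-20043}} = \left(-29913\right) \frac{1}{9657} - \frac{39182}{\left(-15691\right) \left(- \frac{1}{1583}\right) - - \frac{13738}{20043}} = - \frac{9971}{3219} - \frac{39182}{\frac{15691}{1583} + \frac{13738}{20043}} = - \frac{9971}{3219} - \frac{39182}{\frac{336241967}{31728069}} = - \frac{9971}{3219} - \frac{1243169199558}{336241967} = - \frac{4005114322030159}{1082362891773}$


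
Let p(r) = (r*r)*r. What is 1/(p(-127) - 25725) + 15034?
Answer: 31182139671/2074108 ≈ 15034.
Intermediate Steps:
p(r) = r³ (p(r) = r²*r = r³)
1/(p(-127) - 25725) + 15034 = 1/((-127)³ - 25725) + 15034 = 1/(-2048383 - 25725) + 15034 = 1/(-2074108) + 15034 = -1/2074108 + 15034 = 31182139671/2074108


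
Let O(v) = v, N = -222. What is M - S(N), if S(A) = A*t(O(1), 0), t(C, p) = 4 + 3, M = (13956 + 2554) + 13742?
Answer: 31806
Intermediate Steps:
M = 30252 (M = 16510 + 13742 = 30252)
t(C, p) = 7
S(A) = 7*A (S(A) = A*7 = 7*A)
M - S(N) = 30252 - 7*(-222) = 30252 - 1*(-1554) = 30252 + 1554 = 31806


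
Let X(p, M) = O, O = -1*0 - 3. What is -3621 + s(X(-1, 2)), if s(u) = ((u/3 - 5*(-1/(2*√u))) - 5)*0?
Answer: -3621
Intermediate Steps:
O = -3 (O = 0 - 3 = -3)
X(p, M) = -3
s(u) = 0 (s(u) = ((u*(⅓) - (-5)/(2*√u)) - 5)*0 = ((u/3 + 5/(2*√u)) - 5)*0 = (-5 + u/3 + 5/(2*√u))*0 = 0)
-3621 + s(X(-1, 2)) = -3621 + 0 = -3621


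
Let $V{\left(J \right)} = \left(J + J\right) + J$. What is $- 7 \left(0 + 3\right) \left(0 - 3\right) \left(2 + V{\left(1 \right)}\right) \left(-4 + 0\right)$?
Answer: $-1260$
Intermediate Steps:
$V{\left(J \right)} = 3 J$ ($V{\left(J \right)} = 2 J + J = 3 J$)
$- 7 \left(0 + 3\right) \left(0 - 3\right) \left(2 + V{\left(1 \right)}\right) \left(-4 + 0\right) = - 7 \left(0 + 3\right) \left(0 - 3\right) \left(2 + 3 \cdot 1\right) \left(-4 + 0\right) = - 7 \cdot 3 \left(-3\right) \left(2 + 3\right) \left(-4\right) = \left(-7\right) \left(-9\right) 5 \left(-4\right) = 63 \left(-20\right) = -1260$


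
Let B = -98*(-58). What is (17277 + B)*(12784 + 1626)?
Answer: 330868010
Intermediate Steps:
B = 5684
(17277 + B)*(12784 + 1626) = (17277 + 5684)*(12784 + 1626) = 22961*14410 = 330868010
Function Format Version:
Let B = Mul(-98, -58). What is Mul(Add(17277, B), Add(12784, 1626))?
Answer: 330868010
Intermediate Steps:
B = 5684
Mul(Add(17277, B), Add(12784, 1626)) = Mul(Add(17277, 5684), Add(12784, 1626)) = Mul(22961, 14410) = 330868010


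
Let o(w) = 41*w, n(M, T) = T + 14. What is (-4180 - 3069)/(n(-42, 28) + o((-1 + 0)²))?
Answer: -7249/83 ≈ -87.337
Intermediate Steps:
n(M, T) = 14 + T
(-4180 - 3069)/(n(-42, 28) + o((-1 + 0)²)) = (-4180 - 3069)/((14 + 28) + 41*(-1 + 0)²) = -7249/(42 + 41*(-1)²) = -7249/(42 + 41*1) = -7249/(42 + 41) = -7249/83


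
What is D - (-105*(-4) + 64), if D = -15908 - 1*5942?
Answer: -22334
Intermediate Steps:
D = -21850 (D = -15908 - 5942 = -21850)
D - (-105*(-4) + 64) = -21850 - (-105*(-4) + 64) = -21850 - (420 + 64) = -21850 - 1*484 = -21850 - 484 = -22334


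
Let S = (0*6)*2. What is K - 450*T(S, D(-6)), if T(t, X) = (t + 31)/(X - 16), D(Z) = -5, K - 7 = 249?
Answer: 6442/7 ≈ 920.29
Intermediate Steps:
K = 256 (K = 7 + 249 = 256)
S = 0 (S = 0*2 = 0)
T(t, X) = (31 + t)/(-16 + X)
K - 450*T(S, D(-6)) = 256 - 450*(31 + 0)/(-16 - 5) = 256 - 450*31/(-21) = 256 - (-150)*31/7 = 256 - 450*(-31/21) = 256 + 4650/7 = 6442/7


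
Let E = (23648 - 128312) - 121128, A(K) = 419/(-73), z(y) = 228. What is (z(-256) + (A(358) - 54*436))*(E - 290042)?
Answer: 878200679158/73 ≈ 1.2030e+10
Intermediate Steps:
A(K) = -419/73 (A(K) = 419*(-1/73) = -419/73)
E = -225792 (E = -104664 - 121128 = -225792)
(z(-256) + (A(358) - 54*436))*(E - 290042) = (228 + (-419/73 - 54*436))*(-225792 - 290042) = (228 + (-419/73 - 1*23544))*(-515834) = (228 + (-419/73 - 23544))*(-515834) = (228 - 1719131/73)*(-515834) = -1702487/73*(-515834) = 878200679158/73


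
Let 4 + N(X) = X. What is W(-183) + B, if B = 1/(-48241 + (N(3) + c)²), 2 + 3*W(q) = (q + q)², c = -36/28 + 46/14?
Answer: 2153980319/48240 ≈ 44651.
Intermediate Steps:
N(X) = -4 + X
c = 2 (c = -36*1/28 + 46*(1/14) = -9/7 + 23/7 = 2)
W(q) = -⅔ + 4*q²/3 (W(q) = -⅔ + (q + q)²/3 = -⅔ + (2*q)²/3 = -⅔ + (4*q²)/3 = -⅔ + 4*q²/3)
B = -1/48240 (B = 1/(-48241 + ((-4 + 3) + 2)²) = 1/(-48241 + (-1 + 2)²) = 1/(-48241 + 1²) = 1/(-48241 + 1) = 1/(-48240) = -1/48240 ≈ -2.0730e-5)
W(-183) + B = (-⅔ + (4/3)*(-183)²) - 1/48240 = (-⅔ + (4/3)*33489) - 1/48240 = (-⅔ + 44652) - 1/48240 = 133954/3 - 1/48240 = 2153980319/48240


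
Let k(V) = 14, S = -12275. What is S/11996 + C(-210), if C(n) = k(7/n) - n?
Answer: 2674829/11996 ≈ 222.98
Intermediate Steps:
C(n) = 14 - n
S/11996 + C(-210) = -12275/11996 + (14 - 1*(-210)) = -12275*1/11996 + (14 + 210) = -12275/11996 + 224 = 2674829/11996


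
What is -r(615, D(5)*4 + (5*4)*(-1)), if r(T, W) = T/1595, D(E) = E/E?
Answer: -123/319 ≈ -0.38558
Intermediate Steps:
D(E) = 1
r(T, W) = T/1595 (r(T, W) = T*(1/1595) = T/1595)
-r(615, D(5)*4 + (5*4)*(-1)) = -615/1595 = -1*123/319 = -123/319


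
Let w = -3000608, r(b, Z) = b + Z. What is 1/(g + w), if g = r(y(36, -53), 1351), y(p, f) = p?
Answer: -1/2999221 ≈ -3.3342e-7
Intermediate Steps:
r(b, Z) = Z + b
g = 1387 (g = 1351 + 36 = 1387)
1/(g + w) = 1/(1387 - 3000608) = 1/(-2999221) = -1/2999221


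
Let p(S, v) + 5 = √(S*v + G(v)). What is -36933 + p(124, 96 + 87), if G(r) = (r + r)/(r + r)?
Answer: -36938 + √22693 ≈ -36787.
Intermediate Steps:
G(r) = 1 (G(r) = (2*r)/((2*r)) = (2*r)*(1/(2*r)) = 1)
p(S, v) = -5 + √(1 + S*v) (p(S, v) = -5 + √(S*v + 1) = -5 + √(1 + S*v))
-36933 + p(124, 96 + 87) = -36933 + (-5 + √(1 + 124*(96 + 87))) = -36933 + (-5 + √(1 + 124*183)) = -36933 + (-5 + √(1 + 22692)) = -36933 + (-5 + √22693) = -36938 + √22693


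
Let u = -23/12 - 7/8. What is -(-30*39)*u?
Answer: -13065/4 ≈ -3266.3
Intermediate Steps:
u = -67/24 (u = -23*1/12 - 7*⅛ = -23/12 - 7/8 = -67/24 ≈ -2.7917)
-(-30*39)*u = -(-30*39)*(-67)/24 = -(-1170)*(-67)/24 = -1*13065/4 = -13065/4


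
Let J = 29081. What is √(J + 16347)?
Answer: 2*√11357 ≈ 213.14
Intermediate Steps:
√(J + 16347) = √(29081 + 16347) = √45428 = 2*√11357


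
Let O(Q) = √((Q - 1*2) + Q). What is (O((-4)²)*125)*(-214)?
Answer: -26750*√30 ≈ -1.4652e+5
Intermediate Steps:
O(Q) = √(-2 + 2*Q) (O(Q) = √((Q - 2) + Q) = √((-2 + Q) + Q) = √(-2 + 2*Q))
(O((-4)²)*125)*(-214) = (√(-2 + 2*(-4)²)*125)*(-214) = (√(-2 + 2*16)*125)*(-214) = (√(-2 + 32)*125)*(-214) = (√30*125)*(-214) = (125*√30)*(-214) = -26750*√30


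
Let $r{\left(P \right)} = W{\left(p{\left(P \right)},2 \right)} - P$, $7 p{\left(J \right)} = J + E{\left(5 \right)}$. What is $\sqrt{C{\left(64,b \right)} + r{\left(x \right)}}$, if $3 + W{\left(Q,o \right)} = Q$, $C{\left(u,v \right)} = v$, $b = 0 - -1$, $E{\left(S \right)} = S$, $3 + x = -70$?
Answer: $\frac{\sqrt{3003}}{7} \approx 7.8285$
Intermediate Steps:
$x = -73$ ($x = -3 - 70 = -73$)
$b = 1$ ($b = 0 + 1 = 1$)
$p{\left(J \right)} = \frac{5}{7} + \frac{J}{7}$ ($p{\left(J \right)} = \frac{J + 5}{7} = \frac{5 + J}{7} = \frac{5}{7} + \frac{J}{7}$)
$W{\left(Q,o \right)} = -3 + Q$
$r{\left(P \right)} = - \frac{16}{7} - \frac{6 P}{7}$ ($r{\left(P \right)} = \left(-3 + \left(\frac{5}{7} + \frac{P}{7}\right)\right) - P = \left(- \frac{16}{7} + \frac{P}{7}\right) - P = - \frac{16}{7} - \frac{6 P}{7}$)
$\sqrt{C{\left(64,b \right)} + r{\left(x \right)}} = \sqrt{1 - - \frac{422}{7}} = \sqrt{1 + \left(- \frac{16}{7} + \frac{438}{7}\right)} = \sqrt{1 + \frac{422}{7}} = \sqrt{\frac{429}{7}} = \frac{\sqrt{3003}}{7}$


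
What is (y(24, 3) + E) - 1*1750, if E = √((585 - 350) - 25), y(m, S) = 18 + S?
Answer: -1729 + √210 ≈ -1714.5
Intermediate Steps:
E = √210 (E = √(235 - 25) = √210 ≈ 14.491)
(y(24, 3) + E) - 1*1750 = ((18 + 3) + √210) - 1*1750 = (21 + √210) - 1750 = -1729 + √210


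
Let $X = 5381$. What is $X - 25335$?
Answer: $-19954$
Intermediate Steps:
$X - 25335 = 5381 - 25335 = -19954$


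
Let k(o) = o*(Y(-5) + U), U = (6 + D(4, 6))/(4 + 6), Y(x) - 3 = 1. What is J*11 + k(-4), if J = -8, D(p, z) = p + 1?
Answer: -542/5 ≈ -108.40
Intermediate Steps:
Y(x) = 4 (Y(x) = 3 + 1 = 4)
D(p, z) = 1 + p
U = 11/10 (U = (6 + (1 + 4))/(4 + 6) = (6 + 5)/10 = 11*(⅒) = 11/10 ≈ 1.1000)
k(o) = 51*o/10 (k(o) = o*(4 + 11/10) = o*(51/10) = 51*o/10)
J*11 + k(-4) = -8*11 + (51/10)*(-4) = -88 - 102/5 = -542/5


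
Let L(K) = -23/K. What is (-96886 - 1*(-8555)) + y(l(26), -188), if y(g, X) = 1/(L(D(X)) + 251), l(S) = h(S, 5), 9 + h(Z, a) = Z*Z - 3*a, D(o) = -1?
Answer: -24202693/274 ≈ -88331.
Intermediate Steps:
h(Z, a) = -9 + Z² - 3*a (h(Z, a) = -9 + (Z*Z - 3*a) = -9 + (Z² - 3*a) = -9 + Z² - 3*a)
l(S) = -24 + S² (l(S) = -9 + S² - 3*5 = -9 + S² - 15 = -24 + S²)
y(g, X) = 1/274 (y(g, X) = 1/(-23/(-1) + 251) = 1/(-23*(-1) + 251) = 1/(23 + 251) = 1/274)
(-96886 - 1*(-8555)) + y(l(26), -188) = (-96886 - 1*(-8555)) + 1/274 = (-96886 + 8555) + 1/274 = -88331 + 1/274 = -24202693/274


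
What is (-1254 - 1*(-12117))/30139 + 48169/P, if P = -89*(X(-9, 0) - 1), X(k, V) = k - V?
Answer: 1461433561/26823710 ≈ 54.483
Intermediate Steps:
P = 890 (P = -89*((-9 - 1*0) - 1) = -89*((-9 + 0) - 1) = -89*(-9 - 1) = -89*(-10) = 890)
(-1254 - 1*(-12117))/30139 + 48169/P = (-1254 - 1*(-12117))/30139 + 48169/890 = (-1254 + 12117)*(1/30139) + 48169*(1/890) = 10863*(1/30139) + 48169/890 = 10863/30139 + 48169/890 = 1461433561/26823710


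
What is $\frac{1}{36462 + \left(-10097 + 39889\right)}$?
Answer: $\frac{1}{66254} \approx 1.5093 \cdot 10^{-5}$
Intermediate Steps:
$\frac{1}{36462 + \left(-10097 + 39889\right)} = \frac{1}{36462 + 29792} = \frac{1}{66254}$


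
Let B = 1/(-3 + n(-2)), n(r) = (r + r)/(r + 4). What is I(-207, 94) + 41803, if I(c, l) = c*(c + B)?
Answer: 423467/5 ≈ 84693.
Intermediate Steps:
n(r) = 2*r/(4 + r) (n(r) = (2*r)/(4 + r) = 2*r/(4 + r))
B = -1/5 (B = 1/(-3 + 2*(-2)/(4 - 2)) = 1/(-3 + 2*(-2)/2) = 1/(-3 + 2*(-2)*(1/2)) = 1/(-3 - 2) = 1/(-5) = -1/5 ≈ -0.20000)
I(c, l) = c*(-1/5 + c) (I(c, l) = c*(c - 1/5) = c*(-1/5 + c))
I(-207, 94) + 41803 = -207*(-1/5 - 207) + 41803 = -207*(-1036/5) + 41803 = 214452/5 + 41803 = 423467/5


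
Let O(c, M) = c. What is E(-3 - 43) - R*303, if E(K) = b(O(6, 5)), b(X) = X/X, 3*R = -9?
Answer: 910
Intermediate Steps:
R = -3 (R = (1/3)*(-9) = -3)
b(X) = 1
E(K) = 1
E(-3 - 43) - R*303 = 1 - (-3)*303 = 1 - 1*(-909) = 1 + 909 = 910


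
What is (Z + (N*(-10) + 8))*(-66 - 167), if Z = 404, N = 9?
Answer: -75026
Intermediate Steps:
(Z + (N*(-10) + 8))*(-66 - 167) = (404 + (9*(-10) + 8))*(-66 - 167) = (404 + (-90 + 8))*(-233) = (404 - 82)*(-233) = 322*(-233) = -75026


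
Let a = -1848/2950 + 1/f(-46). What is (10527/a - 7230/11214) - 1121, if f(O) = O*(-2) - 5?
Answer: -2690219210177/147488397 ≈ -18240.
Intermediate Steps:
f(O) = -5 - 2*O (f(O) = -2*O - 5 = -5 - 2*O)
a = -78913/128325 (a = -1848/2950 + 1/(-5 - 2*(-46)) = -1848*1/2950 + 1/(-5 + 92) = -924/1475 + 1/87 = -78913/128325 ≈ -0.61495)
(10527/a - 7230/11214) - 1121 = (10527/(-78913/128325) - 7230/11214) - 1121 = (10527*(-128325/78913) - 7230*1/11214) - 1121 = (-1350877275/78913 - 1205/1869) - 1121 = -2524884717140/147488397 - 1121 = -2690219210177/147488397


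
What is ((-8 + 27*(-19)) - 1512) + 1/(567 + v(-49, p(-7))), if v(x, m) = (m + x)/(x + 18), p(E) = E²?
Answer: -1152710/567 ≈ -2033.0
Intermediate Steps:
v(x, m) = (m + x)/(18 + x)
((-8 + 27*(-19)) - 1512) + 1/(567 + v(-49, p(-7))) = ((-8 + 27*(-19)) - 1512) + 1/(567 + ((-7)² - 49)/(18 - 49)) = ((-8 - 513) - 1512) + 1/(567 + (49 - 49)/(-31)) = (-521 - 1512) + 1/(567 - 1/31*0) = -2033 + 1/(567 + 0) = -2033 + 1/567 = -1152710/567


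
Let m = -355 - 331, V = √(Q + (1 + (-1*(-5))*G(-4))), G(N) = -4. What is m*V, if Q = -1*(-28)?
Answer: -2058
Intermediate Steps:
Q = 28
V = 3 (V = √(28 + (1 - 1*(-5)*(-4))) = √(28 + (1 + 5*(-4))) = √(28 + (1 - 20)) = √(28 - 19) = √9 = 3)
m = -686
m*V = -686*3 = -2058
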